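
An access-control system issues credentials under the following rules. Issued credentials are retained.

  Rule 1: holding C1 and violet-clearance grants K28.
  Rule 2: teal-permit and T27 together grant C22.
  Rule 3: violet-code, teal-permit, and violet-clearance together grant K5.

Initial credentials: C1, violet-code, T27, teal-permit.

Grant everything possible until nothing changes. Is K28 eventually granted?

No

K28 would need C1 and violet-clearance (Rule 1), but violet-clearance is never granted.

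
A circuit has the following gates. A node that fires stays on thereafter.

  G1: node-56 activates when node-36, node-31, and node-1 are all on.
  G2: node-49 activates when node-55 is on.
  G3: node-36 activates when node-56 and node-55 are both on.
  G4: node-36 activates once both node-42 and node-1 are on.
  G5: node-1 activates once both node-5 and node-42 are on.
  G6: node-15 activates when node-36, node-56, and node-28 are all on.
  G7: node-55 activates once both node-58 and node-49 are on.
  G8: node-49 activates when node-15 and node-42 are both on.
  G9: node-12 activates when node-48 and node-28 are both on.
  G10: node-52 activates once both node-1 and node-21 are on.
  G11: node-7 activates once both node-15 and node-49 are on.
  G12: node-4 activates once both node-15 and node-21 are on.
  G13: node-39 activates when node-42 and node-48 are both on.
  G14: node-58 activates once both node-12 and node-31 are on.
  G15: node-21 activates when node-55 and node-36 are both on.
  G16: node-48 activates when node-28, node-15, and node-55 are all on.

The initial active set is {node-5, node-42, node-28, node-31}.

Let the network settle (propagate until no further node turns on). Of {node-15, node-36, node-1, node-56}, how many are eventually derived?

G5: node-5 and node-42 on → node-1 on.
G4: node-42 and node-1 on → node-36 on.
node-36, node-31, and node-1 are on, so node-56 activates (G1).
G6: node-36, node-56, and node-28 on → node-15 on.
node-15: reached.
node-36: reached.
node-1: reached.
node-56: reached.
All 4 are reached.

4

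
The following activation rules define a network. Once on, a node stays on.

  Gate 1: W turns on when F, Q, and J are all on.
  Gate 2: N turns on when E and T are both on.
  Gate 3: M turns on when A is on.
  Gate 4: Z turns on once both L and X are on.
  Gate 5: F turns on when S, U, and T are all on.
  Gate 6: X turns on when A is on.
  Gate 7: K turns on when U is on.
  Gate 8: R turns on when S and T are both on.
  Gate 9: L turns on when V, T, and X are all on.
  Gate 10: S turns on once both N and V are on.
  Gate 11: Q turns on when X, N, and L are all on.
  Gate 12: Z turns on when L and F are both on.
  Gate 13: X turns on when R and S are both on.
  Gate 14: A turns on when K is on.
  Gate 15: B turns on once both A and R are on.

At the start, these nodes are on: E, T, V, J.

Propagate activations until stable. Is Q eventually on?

Yes

Gate 2: E and T on → N on.
Gate 10: N and V on → S on.
Gate 8: S and T on → R on.
R and S are on, so X turns on (Gate 13).
Gate 9: V, T, and X on → L on.
X, N, and L are on, so Q turns on (Gate 11).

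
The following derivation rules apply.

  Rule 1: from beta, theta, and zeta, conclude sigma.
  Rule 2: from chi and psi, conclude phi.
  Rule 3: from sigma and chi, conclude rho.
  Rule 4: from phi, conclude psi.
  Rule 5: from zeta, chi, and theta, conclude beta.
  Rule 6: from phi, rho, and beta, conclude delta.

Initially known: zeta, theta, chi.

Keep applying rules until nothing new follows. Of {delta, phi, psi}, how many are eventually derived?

delta would need phi, rho, and beta (Rule 6), but phi is never established.
phi would need chi and psi (Rule 2), but psi is never established.
psi would need phi (Rule 4), but phi is never established.
None of the 3 are reached.

0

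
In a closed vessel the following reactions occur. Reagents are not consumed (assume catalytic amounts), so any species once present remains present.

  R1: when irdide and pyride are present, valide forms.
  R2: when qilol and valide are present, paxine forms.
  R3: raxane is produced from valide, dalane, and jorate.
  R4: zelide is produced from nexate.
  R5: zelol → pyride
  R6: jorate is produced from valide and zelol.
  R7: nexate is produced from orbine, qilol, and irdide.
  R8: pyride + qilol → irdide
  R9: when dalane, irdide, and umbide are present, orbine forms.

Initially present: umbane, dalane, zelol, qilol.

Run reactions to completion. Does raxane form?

zelol present → pyride forms (R5).
pyride and qilol present → irdide forms (R8).
irdide and pyride present → valide forms (R1).
valide and zelol present → jorate forms (R6).
valide, dalane, and jorate present → raxane forms (R3).

Yes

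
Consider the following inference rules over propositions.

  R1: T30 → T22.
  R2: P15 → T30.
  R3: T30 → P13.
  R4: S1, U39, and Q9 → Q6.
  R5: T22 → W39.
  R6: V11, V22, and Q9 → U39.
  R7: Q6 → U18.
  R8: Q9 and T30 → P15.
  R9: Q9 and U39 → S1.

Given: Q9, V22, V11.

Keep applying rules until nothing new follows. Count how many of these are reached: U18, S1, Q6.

V11, V22, and Q9 hold, so U39 follows (R6).
From Q9 and U39, R9 gives S1.
From S1, U39, and Q9, R4 gives Q6.
From Q6, R7 gives U18.
U18: reached.
S1: reached.
Q6: reached.
All 3 are reached.

3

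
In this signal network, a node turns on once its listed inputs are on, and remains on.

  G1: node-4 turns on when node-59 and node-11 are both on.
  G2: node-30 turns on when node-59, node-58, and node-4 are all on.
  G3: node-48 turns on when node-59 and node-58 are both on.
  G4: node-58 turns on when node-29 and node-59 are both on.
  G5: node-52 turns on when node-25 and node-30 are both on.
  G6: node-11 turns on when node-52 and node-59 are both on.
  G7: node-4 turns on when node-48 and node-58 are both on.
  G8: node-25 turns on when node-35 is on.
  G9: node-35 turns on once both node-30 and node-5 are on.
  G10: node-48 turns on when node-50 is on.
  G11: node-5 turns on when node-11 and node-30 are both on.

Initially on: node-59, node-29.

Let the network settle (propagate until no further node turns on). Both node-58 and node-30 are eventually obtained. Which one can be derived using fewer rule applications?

node-58: node-29 and node-59 are on, so node-58 turns on (G4). [1 rule application]
node-30: G4: node-29 and node-59 on → node-58 on. G3: node-59 and node-58 on → node-48 on. node-48 and node-58 are on, so node-4 turns on (G7). G2: node-59, node-58, and node-4 on → node-30 on. [4 rule applications]
node-58 needs fewer.

node-58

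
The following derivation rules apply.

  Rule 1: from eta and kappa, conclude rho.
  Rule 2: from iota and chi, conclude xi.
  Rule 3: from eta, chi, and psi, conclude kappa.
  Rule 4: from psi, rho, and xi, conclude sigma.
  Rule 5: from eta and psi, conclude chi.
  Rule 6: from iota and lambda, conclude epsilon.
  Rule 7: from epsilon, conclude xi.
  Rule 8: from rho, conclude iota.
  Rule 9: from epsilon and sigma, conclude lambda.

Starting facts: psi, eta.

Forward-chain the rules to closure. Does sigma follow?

From eta and psi, Rule 5 gives chi.
eta, chi, and psi hold, so kappa follows (Rule 3).
From eta and kappa, Rule 1 gives rho.
rho holds, so iota follows (Rule 8).
From iota and chi, Rule 2 gives xi.
From psi, rho, and xi, Rule 4 gives sigma.

Yes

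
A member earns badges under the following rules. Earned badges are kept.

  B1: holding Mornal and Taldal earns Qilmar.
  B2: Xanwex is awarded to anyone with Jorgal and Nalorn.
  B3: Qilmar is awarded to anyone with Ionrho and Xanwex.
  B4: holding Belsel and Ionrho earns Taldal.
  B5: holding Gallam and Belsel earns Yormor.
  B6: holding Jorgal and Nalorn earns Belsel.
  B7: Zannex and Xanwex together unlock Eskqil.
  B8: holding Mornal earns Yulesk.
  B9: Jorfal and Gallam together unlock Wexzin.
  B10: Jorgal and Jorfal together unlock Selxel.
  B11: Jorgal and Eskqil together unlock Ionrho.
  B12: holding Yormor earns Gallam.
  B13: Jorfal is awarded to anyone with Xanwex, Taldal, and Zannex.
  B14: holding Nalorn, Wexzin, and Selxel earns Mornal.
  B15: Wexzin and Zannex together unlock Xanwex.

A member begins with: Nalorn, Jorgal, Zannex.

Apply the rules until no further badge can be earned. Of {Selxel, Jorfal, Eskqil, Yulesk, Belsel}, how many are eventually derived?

With Jorgal and Nalorn, Belsel is earned (B6).
With Jorgal and Nalorn, Xanwex is earned (B2).
With Zannex and Xanwex, Eskqil is earned (B7).
With Jorgal and Eskqil, Ionrho is earned (B11).
With Belsel and Ionrho, Taldal is earned (B4).
With Xanwex, Taldal, and Zannex, Jorfal is earned (B13).
With Jorgal and Jorfal, Selxel is earned (B10).
Selxel: reached.
Jorfal: reached.
Eskqil: reached.
Yulesk would need Mornal (B8), but Mornal is never earned.
Belsel: reached.
Reached: Selxel, Jorfal, Eskqil, and Belsel — 4 of the 5.

4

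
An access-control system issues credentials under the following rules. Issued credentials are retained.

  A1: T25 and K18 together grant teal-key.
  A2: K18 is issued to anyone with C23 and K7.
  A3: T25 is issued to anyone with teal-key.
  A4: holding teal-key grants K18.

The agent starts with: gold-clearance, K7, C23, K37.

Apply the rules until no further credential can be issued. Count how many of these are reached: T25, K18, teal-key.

Holding C23 and K7 grants K18 (A2).
T25 would need teal-key (A3), but teal-key is never granted.
K18: reached.
teal-key would need T25 and K18 (A1), but T25 is never granted.
Reached: K18 — 1 of the 3.

1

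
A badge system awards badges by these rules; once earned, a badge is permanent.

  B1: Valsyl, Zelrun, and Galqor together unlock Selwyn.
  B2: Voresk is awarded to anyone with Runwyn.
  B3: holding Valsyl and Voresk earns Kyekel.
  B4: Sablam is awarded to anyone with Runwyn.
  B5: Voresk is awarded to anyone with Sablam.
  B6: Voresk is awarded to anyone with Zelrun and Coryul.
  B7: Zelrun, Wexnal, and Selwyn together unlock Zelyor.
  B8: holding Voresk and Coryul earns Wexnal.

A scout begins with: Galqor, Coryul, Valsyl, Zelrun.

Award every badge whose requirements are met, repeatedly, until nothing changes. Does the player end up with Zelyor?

With Zelrun and Coryul, Voresk is earned (B6).
With Valsyl, Zelrun, and Galqor, Selwyn is earned (B1).
With Voresk and Coryul, Wexnal is earned (B8).
With Zelrun, Wexnal, and Selwyn, Zelyor is earned (B7).

Yes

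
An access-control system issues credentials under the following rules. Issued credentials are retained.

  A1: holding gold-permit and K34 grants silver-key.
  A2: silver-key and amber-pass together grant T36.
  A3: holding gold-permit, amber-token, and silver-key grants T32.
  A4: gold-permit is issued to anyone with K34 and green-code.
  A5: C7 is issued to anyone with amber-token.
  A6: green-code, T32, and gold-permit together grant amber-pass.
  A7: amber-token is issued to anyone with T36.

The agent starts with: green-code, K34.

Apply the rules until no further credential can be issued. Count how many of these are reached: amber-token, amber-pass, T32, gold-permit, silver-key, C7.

Holding K34 and green-code grants gold-permit (A4).
Holding gold-permit and K34 grants silver-key (A1).
amber-token would need T36 (A7), but T36 is never granted.
amber-pass would need green-code, T32, and gold-permit (A6), but T32 is never granted.
T32 would need gold-permit, amber-token, and silver-key (A3), but amber-token is never granted.
gold-permit: reached.
silver-key: reached.
C7 would need amber-token (A5), but amber-token is never granted.
Reached: gold-permit and silver-key — 2 of the 6.

2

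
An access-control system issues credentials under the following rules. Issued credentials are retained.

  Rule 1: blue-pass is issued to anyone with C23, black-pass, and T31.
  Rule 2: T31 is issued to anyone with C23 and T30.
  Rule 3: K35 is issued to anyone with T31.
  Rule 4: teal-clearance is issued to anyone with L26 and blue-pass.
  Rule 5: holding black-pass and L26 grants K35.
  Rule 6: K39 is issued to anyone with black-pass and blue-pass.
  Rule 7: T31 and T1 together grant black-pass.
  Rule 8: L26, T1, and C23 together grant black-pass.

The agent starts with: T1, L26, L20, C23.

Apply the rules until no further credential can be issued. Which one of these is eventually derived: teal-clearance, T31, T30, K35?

K35

Holding L26, T1, and C23 grants black-pass (Rule 8).
Holding black-pass and L26 grants K35 (Rule 5).
teal-clearance would need L26 and blue-pass (Rule 4), but blue-pass is never granted. No rule produces T30, and it is not given. T31 would need C23 and T30 (Rule 2), but T30 is never granted.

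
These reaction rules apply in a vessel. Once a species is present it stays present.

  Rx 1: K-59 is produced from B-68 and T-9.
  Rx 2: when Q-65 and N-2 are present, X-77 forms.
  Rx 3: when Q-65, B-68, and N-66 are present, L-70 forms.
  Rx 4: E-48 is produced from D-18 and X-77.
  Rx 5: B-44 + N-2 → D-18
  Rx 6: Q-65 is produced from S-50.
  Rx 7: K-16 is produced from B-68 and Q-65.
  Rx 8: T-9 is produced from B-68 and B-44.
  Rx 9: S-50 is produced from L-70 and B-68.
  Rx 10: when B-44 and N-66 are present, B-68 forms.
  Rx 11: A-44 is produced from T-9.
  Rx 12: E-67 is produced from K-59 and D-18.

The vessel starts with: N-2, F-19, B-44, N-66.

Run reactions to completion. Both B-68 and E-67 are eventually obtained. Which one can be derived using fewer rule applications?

B-68: B-44 and N-66 present → B-68 forms (Rx 10). [1 rule application]
E-67: B-44 and N-2 present → D-18 forms (Rx 5). B-44 and N-66 present → B-68 forms (Rx 10). B-68 and B-44 present → T-9 forms (Rx 8). B-68 and T-9 present → K-59 forms (Rx 1). K-59 and D-18 present → E-67 forms (Rx 12). [5 rule applications]
B-68 needs fewer.

B-68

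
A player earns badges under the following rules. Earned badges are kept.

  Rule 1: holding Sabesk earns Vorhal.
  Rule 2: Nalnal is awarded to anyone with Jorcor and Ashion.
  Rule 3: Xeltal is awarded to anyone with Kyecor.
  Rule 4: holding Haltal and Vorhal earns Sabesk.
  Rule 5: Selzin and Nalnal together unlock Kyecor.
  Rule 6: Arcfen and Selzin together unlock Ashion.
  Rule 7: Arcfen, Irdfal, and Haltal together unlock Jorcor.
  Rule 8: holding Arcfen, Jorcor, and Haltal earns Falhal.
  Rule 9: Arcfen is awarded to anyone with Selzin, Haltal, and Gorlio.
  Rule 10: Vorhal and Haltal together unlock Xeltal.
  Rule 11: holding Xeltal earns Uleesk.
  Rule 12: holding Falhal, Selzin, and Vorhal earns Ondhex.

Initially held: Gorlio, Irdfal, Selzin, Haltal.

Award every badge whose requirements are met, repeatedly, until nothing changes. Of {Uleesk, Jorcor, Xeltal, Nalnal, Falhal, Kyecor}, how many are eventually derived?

6

With Selzin, Haltal, and Gorlio, Arcfen is earned (Rule 9).
With Arcfen, Irdfal, and Haltal, Jorcor is earned (Rule 7).
With Arcfen and Selzin, Ashion is earned (Rule 6).
With Arcfen, Jorcor, and Haltal, Falhal is earned (Rule 8).
With Jorcor and Ashion, Nalnal is earned (Rule 2).
With Selzin and Nalnal, Kyecor is earned (Rule 5).
With Kyecor, Xeltal is earned (Rule 3).
With Xeltal, Uleesk is earned (Rule 11).
Uleesk: reached.
Jorcor: reached.
Xeltal: reached.
Nalnal: reached.
Falhal: reached.
Kyecor: reached.
All 6 are reached.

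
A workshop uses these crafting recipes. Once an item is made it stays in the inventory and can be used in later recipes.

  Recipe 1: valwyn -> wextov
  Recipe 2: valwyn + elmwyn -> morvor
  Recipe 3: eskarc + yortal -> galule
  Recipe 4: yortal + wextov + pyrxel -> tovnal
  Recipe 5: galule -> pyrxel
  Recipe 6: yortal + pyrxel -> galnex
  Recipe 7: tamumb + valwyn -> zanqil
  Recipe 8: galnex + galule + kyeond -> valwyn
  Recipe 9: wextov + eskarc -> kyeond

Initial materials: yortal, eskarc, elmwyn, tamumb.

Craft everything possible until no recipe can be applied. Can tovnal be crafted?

tovnal would need yortal, wextov, and pyrxel (Recipe 4), but wextov is never obtained.

No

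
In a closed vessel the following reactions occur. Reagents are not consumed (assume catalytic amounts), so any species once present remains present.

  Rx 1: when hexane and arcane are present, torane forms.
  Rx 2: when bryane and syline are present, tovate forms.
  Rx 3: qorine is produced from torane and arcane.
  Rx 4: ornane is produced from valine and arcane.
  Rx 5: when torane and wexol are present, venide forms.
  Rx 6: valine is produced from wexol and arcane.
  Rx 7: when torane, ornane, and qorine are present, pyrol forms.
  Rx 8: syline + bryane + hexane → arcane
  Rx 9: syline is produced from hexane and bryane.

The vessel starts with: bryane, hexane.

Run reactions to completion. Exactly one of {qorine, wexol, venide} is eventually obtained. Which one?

hexane and bryane present → syline forms (Rx 9).
syline, bryane, and hexane present → arcane forms (Rx 8).
hexane and arcane present → torane forms (Rx 1).
torane and arcane present → qorine forms (Rx 3).
No rule produces wexol, and it is not given. venide would need torane and wexol (Rx 5), but wexol never forms.

qorine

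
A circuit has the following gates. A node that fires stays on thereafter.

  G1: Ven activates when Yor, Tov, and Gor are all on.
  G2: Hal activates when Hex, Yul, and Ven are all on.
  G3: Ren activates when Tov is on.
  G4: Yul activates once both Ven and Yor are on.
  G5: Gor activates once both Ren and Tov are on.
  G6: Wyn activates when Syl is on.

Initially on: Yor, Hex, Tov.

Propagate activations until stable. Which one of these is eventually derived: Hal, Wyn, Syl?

Hal

Tov is on, so Ren activates (G3).
G5: Ren and Tov on → Gor on.
Yor, Tov, and Gor are on, so Ven activates (G1).
Ven and Yor are on, so Yul activates (G4).
Hex, Yul, and Ven are on, so Hal activates (G2).
No rule produces Syl, and it is not given. Wyn would need Syl (G6), but Syl never turns on.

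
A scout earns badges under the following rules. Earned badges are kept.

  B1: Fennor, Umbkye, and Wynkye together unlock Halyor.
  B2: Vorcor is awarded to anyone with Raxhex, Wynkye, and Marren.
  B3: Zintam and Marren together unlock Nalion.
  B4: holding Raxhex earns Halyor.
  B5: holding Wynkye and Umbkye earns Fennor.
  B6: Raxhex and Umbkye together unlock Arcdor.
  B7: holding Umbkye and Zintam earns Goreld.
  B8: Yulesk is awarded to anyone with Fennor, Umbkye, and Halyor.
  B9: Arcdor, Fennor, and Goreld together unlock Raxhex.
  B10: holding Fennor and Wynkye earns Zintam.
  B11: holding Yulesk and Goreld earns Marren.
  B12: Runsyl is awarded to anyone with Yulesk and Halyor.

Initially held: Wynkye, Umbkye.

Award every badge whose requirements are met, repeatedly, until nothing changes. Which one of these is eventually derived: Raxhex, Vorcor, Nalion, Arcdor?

Nalion

With Wynkye and Umbkye, Fennor is earned (B5).
With Fennor, Umbkye, and Wynkye, Halyor is earned (B1).
With Fennor and Wynkye, Zintam is earned (B10).
With Fennor, Umbkye, and Halyor, Yulesk is earned (B8).
With Umbkye and Zintam, Goreld is earned (B7).
With Yulesk and Goreld, Marren is earned (B11).
With Zintam and Marren, Nalion is earned (B3).
Raxhex would need Arcdor, Fennor, and Goreld (B9), but Arcdor is never earned. Vorcor would need Raxhex, Wynkye, and Marren (B2), but Raxhex is never earned. Arcdor would need Raxhex and Umbkye (B6), but Raxhex is never earned.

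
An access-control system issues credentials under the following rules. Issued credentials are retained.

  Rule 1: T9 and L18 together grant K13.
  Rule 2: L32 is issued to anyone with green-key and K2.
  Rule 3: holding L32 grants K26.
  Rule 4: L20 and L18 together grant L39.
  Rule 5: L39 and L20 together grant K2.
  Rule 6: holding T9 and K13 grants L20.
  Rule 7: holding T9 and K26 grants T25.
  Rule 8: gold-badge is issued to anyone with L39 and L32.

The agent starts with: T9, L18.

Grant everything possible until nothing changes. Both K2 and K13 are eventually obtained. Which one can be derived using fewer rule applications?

K13: Holding T9 and L18 grants K13 (Rule 1). [1 rule application]
K2: Holding T9 and L18 grants K13 (Rule 1). Holding T9 and K13 grants L20 (Rule 6). Holding L20 and L18 grants L39 (Rule 4). Holding L39 and L20 grants K2 (Rule 5). [4 rule applications]
K13 needs fewer.

K13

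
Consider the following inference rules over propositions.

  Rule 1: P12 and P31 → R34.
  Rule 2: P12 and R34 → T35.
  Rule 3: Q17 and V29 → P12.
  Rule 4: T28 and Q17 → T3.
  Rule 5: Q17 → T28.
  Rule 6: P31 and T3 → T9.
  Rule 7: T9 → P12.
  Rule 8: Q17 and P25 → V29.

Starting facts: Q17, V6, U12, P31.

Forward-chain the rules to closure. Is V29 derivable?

V29 would need Q17 and P25 (Rule 8), but P25 is never established.

No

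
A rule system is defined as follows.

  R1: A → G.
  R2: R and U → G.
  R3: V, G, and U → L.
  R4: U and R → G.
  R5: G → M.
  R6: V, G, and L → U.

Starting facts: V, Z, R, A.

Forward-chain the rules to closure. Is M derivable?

Yes

A holds, so G follows (R1).
From G, R5 gives M.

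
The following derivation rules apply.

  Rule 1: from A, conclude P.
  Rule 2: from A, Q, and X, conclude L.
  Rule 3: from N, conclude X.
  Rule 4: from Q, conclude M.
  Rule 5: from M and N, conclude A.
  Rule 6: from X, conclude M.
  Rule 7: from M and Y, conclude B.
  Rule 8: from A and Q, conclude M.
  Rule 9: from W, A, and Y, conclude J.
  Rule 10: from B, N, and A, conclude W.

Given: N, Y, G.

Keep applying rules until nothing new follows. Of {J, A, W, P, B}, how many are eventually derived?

5

N holds, so X follows (Rule 3).
From X, Rule 6 gives M.
M and N hold, so A follows (Rule 5).
From M and Y, Rule 7 gives B.
A holds, so P follows (Rule 1).
B, N, and A hold, so W follows (Rule 10).
W, A, and Y hold, so J follows (Rule 9).
J: reached.
A: reached.
W: reached.
P: reached.
B: reached.
All 5 are reached.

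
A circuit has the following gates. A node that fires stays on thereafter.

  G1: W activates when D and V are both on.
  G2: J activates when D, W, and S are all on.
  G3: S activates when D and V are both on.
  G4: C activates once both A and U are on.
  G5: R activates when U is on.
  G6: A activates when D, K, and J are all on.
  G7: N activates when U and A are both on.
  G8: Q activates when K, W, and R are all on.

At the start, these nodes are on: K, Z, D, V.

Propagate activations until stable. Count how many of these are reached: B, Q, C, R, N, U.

0

No rule produces B, and it is not given.
Q would need K, W, and R (G8), but R never turns on.
C would need A and U (G4), but U never turns on.
R would need U (G5), but U never turns on.
N would need U and A (G7), but U never turns on.
No rule produces U, and it is not given.
None of the 6 are reached.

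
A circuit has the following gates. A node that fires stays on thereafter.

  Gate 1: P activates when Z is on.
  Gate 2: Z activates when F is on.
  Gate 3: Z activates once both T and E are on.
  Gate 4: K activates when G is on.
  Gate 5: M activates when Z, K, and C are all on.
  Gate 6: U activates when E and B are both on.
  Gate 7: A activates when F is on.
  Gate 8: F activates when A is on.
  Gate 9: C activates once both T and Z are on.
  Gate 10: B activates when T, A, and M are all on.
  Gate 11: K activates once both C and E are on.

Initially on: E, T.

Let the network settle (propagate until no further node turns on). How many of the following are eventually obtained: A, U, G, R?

A would need F (Gate 7), but F never turns on.
U would need E and B (Gate 6), but B never turns on.
No rule produces G, and it is not given.
No rule produces R, and it is not given.
None of the 4 are reached.

0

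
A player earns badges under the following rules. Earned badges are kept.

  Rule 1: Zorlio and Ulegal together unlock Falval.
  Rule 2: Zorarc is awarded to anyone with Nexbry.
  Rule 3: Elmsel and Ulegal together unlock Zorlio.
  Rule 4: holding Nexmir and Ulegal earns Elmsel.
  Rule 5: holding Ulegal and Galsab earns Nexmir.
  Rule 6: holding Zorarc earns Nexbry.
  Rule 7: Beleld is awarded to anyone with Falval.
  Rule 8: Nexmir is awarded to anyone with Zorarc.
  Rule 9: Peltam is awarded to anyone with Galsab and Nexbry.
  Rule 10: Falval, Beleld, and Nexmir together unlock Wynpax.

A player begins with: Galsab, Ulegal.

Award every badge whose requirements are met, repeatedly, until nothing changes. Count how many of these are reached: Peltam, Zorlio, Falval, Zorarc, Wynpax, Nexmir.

4

With Ulegal and Galsab, Nexmir is earned (Rule 5).
With Nexmir and Ulegal, Elmsel is earned (Rule 4).
With Elmsel and Ulegal, Zorlio is earned (Rule 3).
With Zorlio and Ulegal, Falval is earned (Rule 1).
With Falval, Beleld is earned (Rule 7).
With Falval, Beleld, and Nexmir, Wynpax is earned (Rule 10).
Peltam would need Galsab and Nexbry (Rule 9), but Nexbry is never earned.
Zorlio: reached.
Falval: reached.
Zorarc would need Nexbry (Rule 2), but Nexbry is never earned.
Wynpax: reached.
Nexmir: reached.
Reached: Zorlio, Falval, Wynpax, and Nexmir — 4 of the 6.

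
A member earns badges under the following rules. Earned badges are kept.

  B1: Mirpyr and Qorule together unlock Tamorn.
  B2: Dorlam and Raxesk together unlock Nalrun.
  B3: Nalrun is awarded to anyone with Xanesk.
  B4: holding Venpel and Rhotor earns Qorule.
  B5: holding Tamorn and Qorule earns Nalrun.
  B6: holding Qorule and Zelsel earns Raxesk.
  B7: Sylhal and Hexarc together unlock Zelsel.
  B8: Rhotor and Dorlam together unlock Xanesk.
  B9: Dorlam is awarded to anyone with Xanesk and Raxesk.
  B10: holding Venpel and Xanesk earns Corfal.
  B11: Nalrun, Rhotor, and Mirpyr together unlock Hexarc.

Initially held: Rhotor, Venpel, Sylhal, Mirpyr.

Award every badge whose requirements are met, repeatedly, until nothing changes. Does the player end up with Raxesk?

With Venpel and Rhotor, Qorule is earned (B4).
With Mirpyr and Qorule, Tamorn is earned (B1).
With Tamorn and Qorule, Nalrun is earned (B5).
With Nalrun, Rhotor, and Mirpyr, Hexarc is earned (B11).
With Sylhal and Hexarc, Zelsel is earned (B7).
With Qorule and Zelsel, Raxesk is earned (B6).

Yes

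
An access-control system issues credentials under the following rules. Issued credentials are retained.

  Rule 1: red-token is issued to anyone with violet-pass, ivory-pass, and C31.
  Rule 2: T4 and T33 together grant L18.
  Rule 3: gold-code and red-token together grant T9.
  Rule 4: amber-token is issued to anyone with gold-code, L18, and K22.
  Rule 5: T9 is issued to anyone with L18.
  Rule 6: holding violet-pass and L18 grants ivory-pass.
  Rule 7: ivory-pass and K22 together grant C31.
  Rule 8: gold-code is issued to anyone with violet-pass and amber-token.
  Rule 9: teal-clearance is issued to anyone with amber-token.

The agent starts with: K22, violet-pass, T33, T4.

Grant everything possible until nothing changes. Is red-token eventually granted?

Holding T4 and T33 grants L18 (Rule 2).
Holding violet-pass and L18 grants ivory-pass (Rule 6).
Holding ivory-pass and K22 grants C31 (Rule 7).
Holding violet-pass, ivory-pass, and C31 grants red-token (Rule 1).

Yes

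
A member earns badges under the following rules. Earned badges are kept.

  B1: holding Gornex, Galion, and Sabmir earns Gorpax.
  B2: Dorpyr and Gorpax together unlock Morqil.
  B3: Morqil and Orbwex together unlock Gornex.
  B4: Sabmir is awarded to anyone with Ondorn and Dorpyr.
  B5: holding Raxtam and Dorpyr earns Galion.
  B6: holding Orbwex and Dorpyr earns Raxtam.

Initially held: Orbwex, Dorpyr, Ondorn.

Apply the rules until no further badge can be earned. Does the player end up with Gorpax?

Gorpax would need Gornex, Galion, and Sabmir (B1), but Gornex is never earned.

No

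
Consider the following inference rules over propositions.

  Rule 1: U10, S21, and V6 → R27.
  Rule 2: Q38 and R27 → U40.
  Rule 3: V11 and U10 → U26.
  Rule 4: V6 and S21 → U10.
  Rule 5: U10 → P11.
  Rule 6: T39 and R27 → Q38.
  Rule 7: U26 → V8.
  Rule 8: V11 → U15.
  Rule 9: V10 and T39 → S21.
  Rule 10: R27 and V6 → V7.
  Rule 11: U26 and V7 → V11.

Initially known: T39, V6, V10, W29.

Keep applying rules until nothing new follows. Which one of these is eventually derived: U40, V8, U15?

From V10 and T39, Rule 9 gives S21.
From V6 and S21, Rule 4 gives U10.
From U10, S21, and V6, Rule 1 gives R27.
T39 and R27 hold, so Q38 follows (Rule 6).
Q38 and R27 hold, so U40 follows (Rule 2).
V8 would need U26 (Rule 7), but U26 is never established. U15 would need V11 (Rule 8), but V11 is never established.

U40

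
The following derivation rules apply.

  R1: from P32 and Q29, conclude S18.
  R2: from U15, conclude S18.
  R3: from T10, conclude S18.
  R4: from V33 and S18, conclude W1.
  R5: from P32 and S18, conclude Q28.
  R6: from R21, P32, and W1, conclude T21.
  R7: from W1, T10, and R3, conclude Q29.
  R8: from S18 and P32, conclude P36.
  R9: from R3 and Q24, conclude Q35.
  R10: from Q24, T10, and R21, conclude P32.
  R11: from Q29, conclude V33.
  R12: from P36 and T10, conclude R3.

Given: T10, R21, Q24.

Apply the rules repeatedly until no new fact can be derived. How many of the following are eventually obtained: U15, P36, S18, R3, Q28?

Q24, T10, and R21 hold, so P32 follows (R10).
T10 holds, so S18 follows (R3).
From S18 and P32, R8 gives P36.
P32 and S18 hold, so Q28 follows (R5).
P36 and T10 hold, so R3 follows (R12).
No rule produces U15, and it is not given.
P36: reached.
S18: reached.
R3: reached.
Q28: reached.
Reached: P36, S18, R3, and Q28 — 4 of the 5.

4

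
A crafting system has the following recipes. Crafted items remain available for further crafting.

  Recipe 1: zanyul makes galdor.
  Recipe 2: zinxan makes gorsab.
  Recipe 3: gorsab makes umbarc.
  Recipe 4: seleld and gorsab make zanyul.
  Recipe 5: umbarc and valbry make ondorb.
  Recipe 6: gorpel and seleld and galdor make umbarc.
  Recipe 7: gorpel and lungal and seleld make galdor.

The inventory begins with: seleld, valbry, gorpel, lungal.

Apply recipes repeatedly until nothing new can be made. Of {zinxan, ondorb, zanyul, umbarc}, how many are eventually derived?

Using Recipe 7, gorpel, lungal, and seleld make galdor.
gorpel and seleld and galdor → umbarc (Recipe 6).
Using Recipe 5, umbarc and valbry make ondorb.
No rule produces zinxan, and it is not given.
ondorb: reached.
zanyul would need seleld and gorsab (Recipe 4), but gorsab is never obtained.
umbarc: reached.
Reached: ondorb and umbarc — 2 of the 4.

2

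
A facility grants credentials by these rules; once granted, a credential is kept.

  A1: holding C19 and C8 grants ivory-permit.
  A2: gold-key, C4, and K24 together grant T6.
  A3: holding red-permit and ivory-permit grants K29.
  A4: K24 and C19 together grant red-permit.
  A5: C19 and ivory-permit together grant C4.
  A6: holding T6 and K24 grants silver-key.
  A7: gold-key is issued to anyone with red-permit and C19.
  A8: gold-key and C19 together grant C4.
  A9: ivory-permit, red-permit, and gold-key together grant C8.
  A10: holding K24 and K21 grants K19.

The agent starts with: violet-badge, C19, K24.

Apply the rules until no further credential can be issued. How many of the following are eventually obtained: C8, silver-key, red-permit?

Holding K24 and C19 grants red-permit (A4).
Holding red-permit and C19 grants gold-key (A7).
Holding gold-key and C19 grants C4 (A8).
Holding gold-key, C4, and K24 grants T6 (A2).
Holding T6 and K24 grants silver-key (A6).
C8 would need ivory-permit, red-permit, and gold-key (A9), but ivory-permit is never granted.
silver-key: reached.
red-permit: reached.
Reached: silver-key and red-permit — 2 of the 3.

2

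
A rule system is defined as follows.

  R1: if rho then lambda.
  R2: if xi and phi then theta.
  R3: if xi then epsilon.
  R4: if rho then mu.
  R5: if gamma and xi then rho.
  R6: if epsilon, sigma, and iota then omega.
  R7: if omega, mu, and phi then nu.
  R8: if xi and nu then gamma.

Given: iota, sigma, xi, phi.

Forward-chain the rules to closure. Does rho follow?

rho would need gamma and xi (R5), but gamma is never established.

No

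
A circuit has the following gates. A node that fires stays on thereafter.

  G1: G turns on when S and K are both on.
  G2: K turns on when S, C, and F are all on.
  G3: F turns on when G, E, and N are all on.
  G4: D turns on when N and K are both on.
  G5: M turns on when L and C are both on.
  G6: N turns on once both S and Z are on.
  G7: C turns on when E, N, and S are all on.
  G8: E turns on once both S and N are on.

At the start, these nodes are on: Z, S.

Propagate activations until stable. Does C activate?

S and Z are on, so N turns on (G6).
S and N are on, so E turns on (G8).
G7: E, N, and S on → C on.

Yes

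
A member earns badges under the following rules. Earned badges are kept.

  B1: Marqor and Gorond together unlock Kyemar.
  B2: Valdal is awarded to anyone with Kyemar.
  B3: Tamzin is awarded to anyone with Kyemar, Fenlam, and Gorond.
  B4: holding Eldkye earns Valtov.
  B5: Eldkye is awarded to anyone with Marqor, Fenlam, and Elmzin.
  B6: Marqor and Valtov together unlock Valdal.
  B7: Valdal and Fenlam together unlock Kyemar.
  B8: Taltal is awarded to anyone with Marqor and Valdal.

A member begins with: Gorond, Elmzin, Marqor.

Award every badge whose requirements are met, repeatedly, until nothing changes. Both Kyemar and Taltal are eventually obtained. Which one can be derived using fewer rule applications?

Kyemar: With Marqor and Gorond, Kyemar is earned (B1). [1 rule application]
Taltal: With Marqor and Gorond, Kyemar is earned (B1). With Kyemar, Valdal is earned (B2). With Marqor and Valdal, Taltal is earned (B8). [3 rule applications]
Kyemar needs fewer.

Kyemar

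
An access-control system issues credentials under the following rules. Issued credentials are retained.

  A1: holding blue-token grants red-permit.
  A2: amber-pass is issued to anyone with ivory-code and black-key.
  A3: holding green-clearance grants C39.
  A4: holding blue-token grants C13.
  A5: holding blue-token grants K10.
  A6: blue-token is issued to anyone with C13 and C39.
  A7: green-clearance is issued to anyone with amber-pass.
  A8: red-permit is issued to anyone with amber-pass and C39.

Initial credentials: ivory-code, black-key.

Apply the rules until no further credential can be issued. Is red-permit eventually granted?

Yes

Holding ivory-code and black-key grants amber-pass (A2).
Holding amber-pass grants green-clearance (A7).
Holding green-clearance grants C39 (A3).
Holding amber-pass and C39 grants red-permit (A8).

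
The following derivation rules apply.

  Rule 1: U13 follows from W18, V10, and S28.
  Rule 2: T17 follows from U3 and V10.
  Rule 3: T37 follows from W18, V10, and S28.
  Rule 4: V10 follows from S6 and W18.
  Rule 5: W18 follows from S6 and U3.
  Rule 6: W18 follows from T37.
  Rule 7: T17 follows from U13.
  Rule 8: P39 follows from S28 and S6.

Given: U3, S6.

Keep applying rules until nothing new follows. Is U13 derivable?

No

U13 would need W18, V10, and S28 (Rule 1), but S28 is never established.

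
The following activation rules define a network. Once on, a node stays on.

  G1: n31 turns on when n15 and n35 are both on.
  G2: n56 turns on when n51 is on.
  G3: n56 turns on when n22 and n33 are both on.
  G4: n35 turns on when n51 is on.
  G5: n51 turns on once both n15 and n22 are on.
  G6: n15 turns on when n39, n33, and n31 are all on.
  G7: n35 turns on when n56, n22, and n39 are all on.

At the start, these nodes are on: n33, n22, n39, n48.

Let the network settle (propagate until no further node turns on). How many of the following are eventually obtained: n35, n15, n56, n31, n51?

n22 and n33 are on, so n56 turns on (G3).
G7: n56, n22, and n39 on → n35 on.
n35: reached.
n15 would need n39, n33, and n31 (G6), but n31 never turns on.
n56: reached.
n31 would need n15 and n35 (G1), but n15 never turns on.
n51 would need n15 and n22 (G5), but n15 never turns on.
Reached: n35 and n56 — 2 of the 5.

2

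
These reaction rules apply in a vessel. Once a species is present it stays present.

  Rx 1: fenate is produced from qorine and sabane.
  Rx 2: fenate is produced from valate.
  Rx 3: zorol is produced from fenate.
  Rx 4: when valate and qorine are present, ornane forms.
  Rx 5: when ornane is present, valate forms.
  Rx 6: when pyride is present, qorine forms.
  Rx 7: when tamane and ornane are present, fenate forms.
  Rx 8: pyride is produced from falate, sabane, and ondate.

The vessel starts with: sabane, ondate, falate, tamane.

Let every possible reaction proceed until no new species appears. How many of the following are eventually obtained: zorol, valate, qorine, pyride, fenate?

4

falate, sabane, and ondate present → pyride forms (Rx 8).
pyride present → qorine forms (Rx 6).
qorine and sabane present → fenate forms (Rx 1).
fenate present → zorol forms (Rx 3).
zorol: reached.
valate would need ornane (Rx 5), but ornane never forms.
qorine: reached.
pyride: reached.
fenate: reached.
Reached: zorol, qorine, pyride, and fenate — 4 of the 5.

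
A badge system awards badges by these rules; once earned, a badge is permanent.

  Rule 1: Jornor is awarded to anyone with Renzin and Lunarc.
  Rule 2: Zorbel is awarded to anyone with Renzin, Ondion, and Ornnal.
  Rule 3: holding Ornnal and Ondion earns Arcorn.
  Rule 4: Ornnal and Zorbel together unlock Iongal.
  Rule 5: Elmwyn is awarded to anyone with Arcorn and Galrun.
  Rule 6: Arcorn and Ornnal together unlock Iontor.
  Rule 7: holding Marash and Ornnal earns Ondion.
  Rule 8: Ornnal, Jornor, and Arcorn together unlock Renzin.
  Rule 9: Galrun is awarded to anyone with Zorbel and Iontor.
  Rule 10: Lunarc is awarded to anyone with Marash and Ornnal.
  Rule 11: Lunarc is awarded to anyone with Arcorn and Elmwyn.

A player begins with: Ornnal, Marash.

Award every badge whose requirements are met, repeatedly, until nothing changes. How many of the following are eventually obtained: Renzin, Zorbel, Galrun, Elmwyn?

Renzin would need Ornnal, Jornor, and Arcorn (Rule 8), but Jornor is never earned.
Zorbel would need Renzin, Ondion, and Ornnal (Rule 2), but Renzin is never earned.
Galrun would need Zorbel and Iontor (Rule 9), but Zorbel is never earned.
Elmwyn would need Arcorn and Galrun (Rule 5), but Galrun is never earned.
None of the 4 are reached.

0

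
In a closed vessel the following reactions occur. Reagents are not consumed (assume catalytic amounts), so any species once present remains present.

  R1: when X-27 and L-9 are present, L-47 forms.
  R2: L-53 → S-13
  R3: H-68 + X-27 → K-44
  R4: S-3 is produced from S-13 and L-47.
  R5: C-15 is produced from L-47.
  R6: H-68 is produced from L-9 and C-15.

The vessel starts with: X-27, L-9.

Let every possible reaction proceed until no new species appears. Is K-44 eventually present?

X-27 and L-9 present → L-47 forms (R1).
L-47 present → C-15 forms (R5).
L-9 and C-15 present → H-68 forms (R6).
H-68 and X-27 present → K-44 forms (R3).

Yes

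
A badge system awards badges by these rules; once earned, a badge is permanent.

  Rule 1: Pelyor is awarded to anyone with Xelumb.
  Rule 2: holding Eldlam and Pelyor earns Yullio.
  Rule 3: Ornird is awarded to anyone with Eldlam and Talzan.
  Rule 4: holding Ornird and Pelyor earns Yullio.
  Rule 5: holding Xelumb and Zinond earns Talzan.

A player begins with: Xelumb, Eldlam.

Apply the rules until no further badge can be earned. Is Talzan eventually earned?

No

Talzan would need Xelumb and Zinond (Rule 5), but Zinond is never earned.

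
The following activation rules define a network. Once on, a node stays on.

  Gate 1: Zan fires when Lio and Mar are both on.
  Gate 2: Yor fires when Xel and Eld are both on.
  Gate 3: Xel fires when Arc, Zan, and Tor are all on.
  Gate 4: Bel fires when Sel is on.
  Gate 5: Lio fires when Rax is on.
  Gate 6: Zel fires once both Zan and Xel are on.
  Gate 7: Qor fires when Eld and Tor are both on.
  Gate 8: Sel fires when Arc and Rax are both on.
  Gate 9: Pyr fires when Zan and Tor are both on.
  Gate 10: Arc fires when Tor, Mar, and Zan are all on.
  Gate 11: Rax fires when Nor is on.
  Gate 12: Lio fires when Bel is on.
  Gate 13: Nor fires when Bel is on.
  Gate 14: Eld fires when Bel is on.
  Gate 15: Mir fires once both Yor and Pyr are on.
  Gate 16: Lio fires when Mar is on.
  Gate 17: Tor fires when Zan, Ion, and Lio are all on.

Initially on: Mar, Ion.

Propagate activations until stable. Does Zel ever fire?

Gate 16: Mar on → Lio on.
Gate 1: Lio and Mar on → Zan on.
Zan, Ion, and Lio are on, so Tor fires (Gate 17).
Gate 10: Tor, Mar, and Zan on → Arc on.
Arc, Zan, and Tor are on, so Xel fires (Gate 3).
Gate 6: Zan and Xel on → Zel on.

Yes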